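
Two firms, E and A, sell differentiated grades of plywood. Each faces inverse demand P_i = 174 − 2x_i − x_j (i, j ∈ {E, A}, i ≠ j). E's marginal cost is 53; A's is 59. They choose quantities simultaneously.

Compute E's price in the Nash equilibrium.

102.2

Firm E's profit: π = x_E(174 − 2x_E − x_A) − 53x_E.
∂π/∂x_E = 121 − 4x_E − x_A = 0 ⇒ x_E = 30.25 − 0.25x_A.
Similarly x_A = 28.75 − 0.25x_E.
Solving the two reaction functions simultaneously: (1 − (−0.25)(−0.25))x_E = 30.25 − 0.25·28.75, so 0.9375x_E = 23.0625 and x_E = 24.6.
Then x_A = 28.75 − 0.25·24.6 = 22.6.
P_E = 174 − 2·24.6 − 22.6 = 102.2.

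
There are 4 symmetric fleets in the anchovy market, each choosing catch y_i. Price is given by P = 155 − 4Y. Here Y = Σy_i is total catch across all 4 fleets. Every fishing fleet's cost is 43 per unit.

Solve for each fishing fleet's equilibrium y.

A representative fishing fleet's profit is π_i = y_i(155 − 4Y) − 43y_i, with Y = y_i + Σ_{j≠i} y_j.
First-order condition: 112 − 8y_i − 4Σ_{j≠i} y_j = 0.
Imposing symmetry (y_j = y for all j) turns Σ_{j≠i} y_j into 3y, so 112 = 20y and y = 5.6.

5.6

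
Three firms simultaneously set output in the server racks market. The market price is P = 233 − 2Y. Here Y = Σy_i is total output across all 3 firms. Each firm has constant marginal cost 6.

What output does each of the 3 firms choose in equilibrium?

28.375

A representative firm's profit is π_i = y_i(233 − 2Y) − 6y_i, with Y = y_i + Σ_{j≠i} y_j.
First-order condition: 227 − 4y_i − 2Σ_{j≠i} y_j = 0.
Imposing symmetry (y_j = y for all j) turns Σ_{j≠i} y_j into 2y, so 227 = 8y and y = 28.375.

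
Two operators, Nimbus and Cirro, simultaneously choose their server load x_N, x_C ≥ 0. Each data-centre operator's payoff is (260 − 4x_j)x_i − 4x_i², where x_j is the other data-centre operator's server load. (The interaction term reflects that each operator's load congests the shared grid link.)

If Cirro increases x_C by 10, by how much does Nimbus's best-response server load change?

-5

Nimbus's payoff is (260 − 4x_C)x_N − 4x_N².
∂π/∂x_N = 260 − 4x_C − 8x_N = 0, so x_N = 32.5 − 0.5x_C.
The reaction-function slope is −0.5, so a 10-unit rise in x_C moves x_N by −0.5 × 10 = −5. Nimbus's best response falls — the actions are strategic substitutes.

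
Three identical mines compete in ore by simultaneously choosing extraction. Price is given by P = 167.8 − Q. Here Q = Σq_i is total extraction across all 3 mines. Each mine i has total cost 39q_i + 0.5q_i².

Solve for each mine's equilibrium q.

A representative mine's profit is π_i = q_i(167.8 − Q) − 39q_i − 0.5q_i², with Q = q_i + Σ_{j≠i} q_j.
First-order condition: 128.8 − 3q_i − Σ_{j≠i} q_j = 0.
With identical mines, set every q_j = q: then 128.8 − 3q − 2q = 0, i.e. q = 128.8/5 = 25.76.

25.76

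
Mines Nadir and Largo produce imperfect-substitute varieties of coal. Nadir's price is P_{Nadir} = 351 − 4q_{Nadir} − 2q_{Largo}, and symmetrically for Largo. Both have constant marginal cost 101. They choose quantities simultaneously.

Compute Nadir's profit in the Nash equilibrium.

Mine Nadir's profit: π = q_{Nadir}(351 − 4q_{Nadir} − 2q_{Largo}) − 101q_{Nadir}.
∂π/∂q_{Nadir} = 250 − 8q_{Nadir} − 2q_{Largo} = 0 ⇒ q_{Nadir} = 31.25 − 0.25q_{Largo}.
Setting q_{Nadir} = q_{Largo} in the reaction function: q_{Nadir} = 31.25 − 0.25q_{Nadir}, so q_{Nadir} = 31.25 / 1.25 = 25.
P_{Nadir} = 351 − 4·25 − 2·25 = 201.
Profit = (201 − 101)·25 = 2500.

2500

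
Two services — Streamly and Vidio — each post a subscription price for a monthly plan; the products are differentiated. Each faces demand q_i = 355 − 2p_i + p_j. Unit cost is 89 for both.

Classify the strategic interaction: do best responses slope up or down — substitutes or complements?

strategic complements

Streamly's profit: π = (p_{Streamly} − 89)(355 − 2p_{Streamly} + p_{Vidio}).
∂π/∂p_{Streamly} = 533 − 4p_{Streamly} + p_{Vidio} = 0 ⇒ p_{Streamly} = 133.25 + 0.25p_{Vidio}.
The best-response slope dp_{Streamly}/dp_{Vidio} = 0.25 > 0: the reaction function is upward-sloping, so the choices are strategic complements.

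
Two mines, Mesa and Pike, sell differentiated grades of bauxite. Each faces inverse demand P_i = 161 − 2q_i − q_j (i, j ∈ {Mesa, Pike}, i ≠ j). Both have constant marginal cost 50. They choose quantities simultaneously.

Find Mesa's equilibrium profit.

985.68

Mine Mesa's profit: π = q_{Mesa}(161 − 2q_{Mesa} − q_{Pike}) − 50q_{Mesa}.
∂π/∂q_{Mesa} = 111 − 4q_{Mesa} − q_{Pike} = 0 ⇒ q_{Mesa} = 27.75 − 0.25q_{Pike}.
The game is symmetric, so in equilibrium q_{Pike} = q_{Mesa}: the reaction function gives 1.25q_{Mesa} = 27.75, hence q_{Mesa} = 22.2.
P_{Mesa} = 161 − 2·22.2 − 22.2 = 94.4.
Profit = (94.4 − 50)·22.2 = 985.68.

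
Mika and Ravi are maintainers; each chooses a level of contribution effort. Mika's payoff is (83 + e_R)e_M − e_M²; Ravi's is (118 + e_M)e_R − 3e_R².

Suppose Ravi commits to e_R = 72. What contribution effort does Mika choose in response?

Expanding Mika's payoff: 83e_M + e_Re_M − e_M².
∂π/∂e_M = 83 + e_R − 2e_M = 0, so e_M = 41.5 + 0.5e_R.
At e_R = 72: e_M = 41.5 + 0.5·72 = 77.5.

77.5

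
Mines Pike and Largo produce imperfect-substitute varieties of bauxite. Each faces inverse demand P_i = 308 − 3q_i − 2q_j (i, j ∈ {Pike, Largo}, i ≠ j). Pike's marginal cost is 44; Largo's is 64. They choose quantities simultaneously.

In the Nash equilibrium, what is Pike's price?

Mine Pike's profit: π = q_{Pike}(308 − 3q_{Pike} − 2q_{Largo}) − 44q_{Pike}.
∂π/∂q_{Pike} = 264 − 6q_{Pike} − 2q_{Largo} = 0 ⇒ q_{Pike} = 44 − (1/3)q_{Largo}.
Similarly q_{Largo} = 122/3 − (1/3)q_{Pike}.
Solving the two reaction functions simultaneously: (1 − (−1/3)(−1/3))q_{Pike} = 44 − (1/3)·(122/3), so (8/9)q_{Pike} = 274/9 and q_{Pike} = 34.25.
Then q_{Largo} = 122/3 − (1/3)·34.25 = 29.25.
P_{Pike} = 308 − 3·34.25 − 2·29.25 = 146.75.

146.75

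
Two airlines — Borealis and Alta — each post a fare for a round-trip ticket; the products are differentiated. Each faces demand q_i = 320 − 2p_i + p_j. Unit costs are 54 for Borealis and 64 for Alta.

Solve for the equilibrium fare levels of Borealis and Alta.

144, 148

Borealis's profit: π = (p_{Borealis} − 54)(320 − 2p_{Borealis} + p_{Alta}).
∂π/∂p_{Borealis} = 428 − 4p_{Borealis} + p_{Alta} = 0 ⇒ p_{Borealis} = 107 + 0.25p_{Alta}.
Similarly p_{Alta} = 112 + 0.25p_{Borealis}.
Solving the two reaction functions simultaneously: (1 − (0.25)(0.25))p_{Borealis} = 107 + 0.25·112, so 0.9375p_{Borealis} = 135 and p_{Borealis} = 144.
Then p_{Alta} = 112 + 0.25·144 = 148.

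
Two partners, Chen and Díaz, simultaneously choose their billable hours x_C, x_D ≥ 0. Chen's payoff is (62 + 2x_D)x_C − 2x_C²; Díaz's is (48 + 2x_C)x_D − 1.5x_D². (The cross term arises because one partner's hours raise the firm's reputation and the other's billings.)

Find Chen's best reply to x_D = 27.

29

Expanding Chen's payoff: 62x_C + 2x_Dx_C − 2x_C².
∂π/∂x_C = 62 + 2x_D − 4x_C = 0, so x_C = 15.5 + 0.5x_D.
At x_D = 27: x_C = 15.5 + 0.5·27 = 29.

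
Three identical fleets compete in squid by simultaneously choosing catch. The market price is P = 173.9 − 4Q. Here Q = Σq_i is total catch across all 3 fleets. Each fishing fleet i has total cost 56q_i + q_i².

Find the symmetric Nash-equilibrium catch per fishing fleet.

6.55

A representative fishing fleet's profit is π_i = q_i(173.9 − 4Q) − 56q_i − q_i², with Q = q_i + Σ_{j≠i} q_j.
First-order condition: 117.9 − 10q_i − 4Σ_{j≠i} q_j = 0.
With identical fishing fleets, set every q_j = q: then 117.9 − 10q − 8q = 0, i.e. q = 117.9/18 = 6.55.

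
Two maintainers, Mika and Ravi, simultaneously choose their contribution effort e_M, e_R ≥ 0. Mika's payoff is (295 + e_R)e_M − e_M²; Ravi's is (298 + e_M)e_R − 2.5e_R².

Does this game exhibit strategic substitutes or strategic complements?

strategic complements

Expanding Mika's payoff: 295e_M + e_Re_M − e_M².
∂π/∂e_M = 295 + e_R − 2e_M = 0, so e_M = 147.5 + 0.5e_R.
The best-response slope de_M/de_R = 0.5 > 0: the reaction function is upward-sloping, so the choices are strategic complements.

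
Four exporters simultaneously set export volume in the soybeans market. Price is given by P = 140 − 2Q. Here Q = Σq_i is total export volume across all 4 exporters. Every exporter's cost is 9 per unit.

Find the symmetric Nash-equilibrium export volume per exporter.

13.1

A representative exporter's profit is π_i = q_i(140 − 2Q) − 9q_i, with Q = q_i + Σ_{j≠i} q_j.
First-order condition: 131 − 4q_i − 2Σ_{j≠i} q_j = 0.
With identical exporters, set every q_j = q: then 131 − 4q − 6q = 0, i.e. q = 131/10 = 13.1.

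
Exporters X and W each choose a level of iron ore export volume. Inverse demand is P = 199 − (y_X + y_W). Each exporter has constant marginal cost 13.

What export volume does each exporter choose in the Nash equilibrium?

62

Exporter X's profit: π = y_X(199 − (y_X + y_W)) − 13y_X.
∂π/∂y_X = 186 − 2y_X − y_W = 0, so y_X = 93 − 0.5y_W.
By symmetry y_W = y_X; substituting into the reaction function, 1.5y_X = 93 and y_X = 62.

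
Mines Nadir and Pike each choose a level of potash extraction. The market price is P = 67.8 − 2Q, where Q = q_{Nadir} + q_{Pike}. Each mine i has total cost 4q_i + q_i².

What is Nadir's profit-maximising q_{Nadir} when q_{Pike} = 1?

Mine Nadir's profit: π = q_{Nadir}(67.8 − 2(q_{Nadir} + q_{Pike})) − 4q_{Nadir} − q_{Nadir}².
∂π/∂q_{Nadir} = 63.8 − 6q_{Nadir} − 2q_{Pike} = 0, so q_{Nadir} = 319/30 − (1/3)q_{Pike}.
At q_{Pike} = 1: q_{Nadir} = 319/30 − (1/3)·1 = 10.3.

10.3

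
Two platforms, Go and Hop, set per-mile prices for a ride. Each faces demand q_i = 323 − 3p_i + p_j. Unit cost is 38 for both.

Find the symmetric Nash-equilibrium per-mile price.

Go's profit: π = (p_{Go} − 38)(323 − 3p_{Go} + p_{Hop}).
∂π/∂p_{Go} = 437 − 6p_{Go} + p_{Hop} = 0 ⇒ p_{Go} = 437/6 + (1/6)p_{Hop}.
The game is symmetric, so in equilibrium p_{Hop} = p_{Go}: the reaction function gives (5/6)p_{Go} = 437/6, hence p_{Go} = 87.4.

87.4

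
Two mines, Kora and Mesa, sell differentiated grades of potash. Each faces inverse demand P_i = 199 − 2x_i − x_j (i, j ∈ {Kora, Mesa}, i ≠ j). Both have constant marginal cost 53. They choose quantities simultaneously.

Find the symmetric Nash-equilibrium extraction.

Mine Kora's profit: π = x_{Kora}(199 − 2x_{Kora} − x_{Mesa}) − 53x_{Kora}.
∂π/∂x_{Kora} = 146 − 4x_{Kora} − x_{Mesa} = 0 ⇒ x_{Kora} = 36.5 − 0.25x_{Mesa}.
The game is symmetric, so in equilibrium x_{Mesa} = x_{Kora}: the reaction function gives 1.25x_{Kora} = 36.5, hence x_{Kora} = 29.2.

29.2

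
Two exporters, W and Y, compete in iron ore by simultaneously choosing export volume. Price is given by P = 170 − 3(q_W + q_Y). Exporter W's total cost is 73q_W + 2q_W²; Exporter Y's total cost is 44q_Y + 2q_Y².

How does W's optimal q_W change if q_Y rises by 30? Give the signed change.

-9

Exporter W's profit: π = q_W(170 − 3(q_W + q_Y)) − 73q_W − 2q_W².
∂π/∂q_W = 97 − 10q_W − 3q_Y = 0, so q_W = 9.7 − 0.3q_Y.
The reaction-function slope is −0.3, so a 30-unit rise in q_Y moves q_W by −0.3 × 30 = −9. W's best response falls — the actions are strategic substitutes.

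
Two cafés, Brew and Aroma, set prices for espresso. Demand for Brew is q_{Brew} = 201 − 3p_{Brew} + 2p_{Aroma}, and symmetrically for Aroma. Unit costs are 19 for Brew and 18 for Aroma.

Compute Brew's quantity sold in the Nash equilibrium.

135.9375

Brew's profit: π = (p_{Brew} − 19)(201 − 3p_{Brew} + 2p_{Aroma}).
∂π/∂p_{Brew} = 258 − 6p_{Brew} + 2p_{Aroma} = 0 ⇒ p_{Brew} = 43 + (1/3)p_{Aroma}.
Similarly p_{Aroma} = 42.5 + (1/3)p_{Brew}.
Plugging p_{Aroma} into Brew's best response: p_{Brew} = 43 + (1/3)(42.5 + (1/3)p_{Brew}) ⇒ (8/9)p_{Brew} = 343/6, so p_{Brew} = 64.3125.
Then p_{Aroma} = 42.5 + (1/3)·64.3125 = 63.9375.
q_{Brew} = 201 − 3·64.3125 + 2·63.9375 = 135.9375.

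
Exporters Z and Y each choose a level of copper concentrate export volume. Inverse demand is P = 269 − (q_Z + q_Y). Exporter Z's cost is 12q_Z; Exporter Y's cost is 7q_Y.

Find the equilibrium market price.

96

Exporter Z's profit: π = q_Z(269 − (q_Z + q_Y)) − 12q_Z.
∂π/∂q_Z = 257 − 2q_Z − q_Y = 0, so q_Z = 128.5 − 0.5q_Y.
By the same steps for Y: q_Y = 131 − 0.5q_Z.
Plugging q_Y into Z's best response: q_Z = 128.5 − 0.5(131 − 0.5q_Z) ⇒ 0.75q_Z = 63, so q_Z = 84.
Then q_Y = 131 − 0.5·84 = 89.
Equilibrium price: P = 269 − 173 = 96.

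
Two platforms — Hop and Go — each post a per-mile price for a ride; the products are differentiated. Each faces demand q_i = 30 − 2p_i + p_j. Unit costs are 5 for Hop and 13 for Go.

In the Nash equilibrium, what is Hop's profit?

176.72

Hop's profit: π = (p_{Hop} − 5)(30 − 2p_{Hop} + p_{Go}).
∂π/∂p_{Hop} = 40 − 4p_{Hop} + p_{Go} = 0 ⇒ p_{Hop} = 10 + 0.25p_{Go}.
Similarly p_{Go} = 14 + 0.25p_{Hop}.
Plugging p_{Go} into Hop's best response: p_{Hop} = 10 + 0.25(14 + 0.25p_{Hop}) ⇒ 0.9375p_{Hop} = 13.5, so p_{Hop} = 14.4.
Then p_{Go} = 14 + 0.25·14.4 = 17.6.
q_{Hop} = 30 − 2·14.4 + 17.6 = 18.8.
Profit = (14.4 − 5)·18.8 = 176.72.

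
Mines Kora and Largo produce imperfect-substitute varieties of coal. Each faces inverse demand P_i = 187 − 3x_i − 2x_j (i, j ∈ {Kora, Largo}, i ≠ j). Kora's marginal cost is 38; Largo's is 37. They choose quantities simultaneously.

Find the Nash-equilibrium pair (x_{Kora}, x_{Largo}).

18.5625, 18.8125

Mine Kora's profit: π = x_{Kora}(187 − 3x_{Kora} − 2x_{Largo}) − 38x_{Kora}.
∂π/∂x_{Kora} = 149 − 6x_{Kora} − 2x_{Largo} = 0 ⇒ x_{Kora} = 149/6 − (1/3)x_{Largo}.
Similarly x_{Largo} = 25 − (1/3)x_{Kora}.
Substituting the second reaction function into the first: x_{Kora} = 149/6 − (1/3)(25 − (1/3)x_{Kora}), which gives (8/9)x_{Kora} = 16.5 ⇒ x_{Kora} = 18.5625.
Then x_{Largo} = 25 − (1/3)·18.5625 = 18.8125.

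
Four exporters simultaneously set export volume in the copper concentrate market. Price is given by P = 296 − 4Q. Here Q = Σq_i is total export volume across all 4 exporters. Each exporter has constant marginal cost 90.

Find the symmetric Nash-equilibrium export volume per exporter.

10.3

A representative exporter's profit is π_i = q_i(296 − 4Q) − 90q_i, with Q = q_i + Σ_{j≠i} q_j.
First-order condition: 206 − 8q_i − 4Σ_{j≠i} q_j = 0.
With identical exporters, set every q_j = q: then 206 − 8q − 12q = 0, i.e. q = 206/20 = 10.3.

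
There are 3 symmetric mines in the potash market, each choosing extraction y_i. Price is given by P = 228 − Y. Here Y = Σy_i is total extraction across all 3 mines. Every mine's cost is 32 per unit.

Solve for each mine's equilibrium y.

49

A representative mine's profit is π_i = y_i(228 − Y) − 32y_i, with Y = y_i + Σ_{j≠i} y_j.
First-order condition: 196 − 2y_i − Σ_{j≠i} y_j = 0.
Imposing symmetry (y_j = y for all j) turns Σ_{j≠i} y_j into 2y, so 196 = 4y and y = 49.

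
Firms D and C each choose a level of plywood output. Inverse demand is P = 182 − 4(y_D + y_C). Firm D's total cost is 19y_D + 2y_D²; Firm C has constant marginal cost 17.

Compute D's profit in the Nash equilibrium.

388.815

Firm D's profit: π = y_D(182 − 4(y_D + y_C)) − 19y_D − 2y_D².
∂π/∂y_D = 163 − 12y_D − 4y_C = 0, so y_D = 163/12 − (1/3)y_C.
For C: ∂π/∂y_C = 165 − 8y_C − 4y_D = 0 ⇒ y_C = 20.625 − 0.5y_D.
Plugging y_C into D's best response: y_D = 163/12 − (1/3)(20.625 − 0.5y_D) ⇒ (5/6)y_D = 161/24, so y_D = 8.05.
Then y_C = 20.625 − 0.5·8.05 = 16.6.
Price P = 182 − 4·24.65 = 83.4.
D's profit: (83.4 − 19)·8.05 − 2(8.05)² = 388.815.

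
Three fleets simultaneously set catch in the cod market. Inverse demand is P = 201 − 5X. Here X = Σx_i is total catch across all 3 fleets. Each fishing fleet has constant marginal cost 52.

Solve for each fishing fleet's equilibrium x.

7.45

A representative fishing fleet's profit is π_i = x_i(201 − 5X) − 52x_i, with X = x_i + Σ_{j≠i} x_j.
First-order condition: 149 − 10x_i − 5Σ_{j≠i} x_j = 0.
With identical fishing fleets, set every x_j = x: then 149 − 10x − 10x = 0, i.e. x = 149/20 = 7.45.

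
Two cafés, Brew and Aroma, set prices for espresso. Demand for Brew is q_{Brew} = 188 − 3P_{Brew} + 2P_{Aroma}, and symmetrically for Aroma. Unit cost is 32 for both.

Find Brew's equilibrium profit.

4563

Brew's profit: π = (P_{Brew} − 32)(188 − 3P_{Brew} + 2P_{Aroma}).
∂π/∂P_{Brew} = 284 − 6P_{Brew} + 2P_{Aroma} = 0 ⇒ P_{Brew} = 142/3 + (1/3)P_{Aroma}.
Setting P_{Brew} = P_{Aroma} in the reaction function: P_{Brew} = 142/3 + (1/3)P_{Brew}, so P_{Brew} = (142/3) / (2/3) = 71.
q_{Brew} = 188 − 3·71 + 2·71 = 117.
Profit = (71 − 32)·117 = 4563.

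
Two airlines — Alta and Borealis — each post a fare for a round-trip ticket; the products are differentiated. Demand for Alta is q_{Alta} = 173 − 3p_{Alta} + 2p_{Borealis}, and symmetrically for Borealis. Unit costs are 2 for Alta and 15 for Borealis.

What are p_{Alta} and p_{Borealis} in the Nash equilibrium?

47.1875, 52.0625

Alta's profit: π = (p_{Alta} − 2)(173 − 3p_{Alta} + 2p_{Borealis}).
∂π/∂p_{Alta} = 179 − 6p_{Alta} + 2p_{Borealis} = 0 ⇒ p_{Alta} = 179/6 + (1/3)p_{Borealis}.
Similarly p_{Borealis} = 109/3 + (1/3)p_{Alta}.
Solving the two reaction functions simultaneously: (1 − (1/3)(1/3))p_{Alta} = 179/6 + (1/3)·(109/3), so (8/9)p_{Alta} = 755/18 and p_{Alta} = 47.1875.
Then p_{Borealis} = 109/3 + (1/3)·47.1875 = 52.0625.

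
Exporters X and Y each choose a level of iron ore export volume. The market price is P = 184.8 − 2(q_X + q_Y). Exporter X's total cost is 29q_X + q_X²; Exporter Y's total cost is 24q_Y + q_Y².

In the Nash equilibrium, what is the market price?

Exporter X's profit: π = q_X(184.8 − 2(q_X + q_Y)) − 29q_X − q_X².
∂π/∂q_X = 155.8 − 6q_X − 2q_Y = 0, so q_X = 779/30 − (1/3)q_Y.
By the same steps for Y: q_Y = 26.8 − (1/3)q_X.
Solving the two reaction functions simultaneously: (1 − (−1/3)(−1/3))q_X = 779/30 − (1/3)·26.8, so (8/9)q_X = 511/30 and q_X = 19.1625.
Then q_Y = 26.8 − (1/3)·19.1625 = 20.4125.
Equilibrium price: P = 184.8 − 2·39.575 = 105.65.

105.65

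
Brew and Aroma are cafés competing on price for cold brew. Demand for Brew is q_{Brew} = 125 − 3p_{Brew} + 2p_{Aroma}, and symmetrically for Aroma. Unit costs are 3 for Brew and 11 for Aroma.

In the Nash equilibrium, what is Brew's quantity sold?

96

Brew's profit: π = (p_{Brew} − 3)(125 − 3p_{Brew} + 2p_{Aroma}).
∂π/∂p_{Brew} = 134 − 6p_{Brew} + 2p_{Aroma} = 0 ⇒ p_{Brew} = 67/3 + (1/3)p_{Aroma}.
Similarly p_{Aroma} = 79/3 + (1/3)p_{Brew}.
Substituting the second reaction function into the first: p_{Brew} = 67/3 + (1/3)(79/3 + (1/3)p_{Brew}), which gives (8/9)p_{Brew} = 280/9 ⇒ p_{Brew} = 35.
Then p_{Aroma} = 79/3 + (1/3)·35 = 38.
q_{Brew} = 125 − 3·35 + 2·38 = 96.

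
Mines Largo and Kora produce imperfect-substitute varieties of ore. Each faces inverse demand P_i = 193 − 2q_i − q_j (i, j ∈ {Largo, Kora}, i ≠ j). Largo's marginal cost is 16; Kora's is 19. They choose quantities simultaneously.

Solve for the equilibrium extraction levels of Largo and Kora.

35.6, 34.6

Mine Largo's profit: π = q_{Largo}(193 − 2q_{Largo} − q_{Kora}) − 16q_{Largo}.
∂π/∂q_{Largo} = 177 − 4q_{Largo} − q_{Kora} = 0 ⇒ q_{Largo} = 44.25 − 0.25q_{Kora}.
Similarly q_{Kora} = 43.5 − 0.25q_{Largo}.
Plugging q_{Kora} into Largo's best response: q_{Largo} = 44.25 − 0.25(43.5 − 0.25q_{Largo}) ⇒ 0.9375q_{Largo} = 33.375, so q_{Largo} = 35.6.
Then q_{Kora} = 43.5 − 0.25·35.6 = 34.6.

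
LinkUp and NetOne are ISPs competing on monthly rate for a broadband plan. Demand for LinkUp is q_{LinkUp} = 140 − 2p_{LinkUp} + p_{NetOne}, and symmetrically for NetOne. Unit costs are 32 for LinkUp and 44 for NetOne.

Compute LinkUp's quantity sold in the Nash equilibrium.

LinkUp's profit: π = (p_{LinkUp} − 32)(140 − 2p_{LinkUp} + p_{NetOne}).
∂π/∂p_{LinkUp} = 204 − 4p_{LinkUp} + p_{NetOne} = 0 ⇒ p_{LinkUp} = 51 + 0.25p_{NetOne}.
Similarly p_{NetOne} = 57 + 0.25p_{LinkUp}.
Substituting the second reaction function into the first: p_{LinkUp} = 51 + 0.25(57 + 0.25p_{LinkUp}), which gives 0.9375p_{LinkUp} = 65.25 ⇒ p_{LinkUp} = 69.6.
Then p_{NetOne} = 57 + 0.25·69.6 = 74.4.
q_{LinkUp} = 140 − 2·69.6 + 74.4 = 75.2.

75.2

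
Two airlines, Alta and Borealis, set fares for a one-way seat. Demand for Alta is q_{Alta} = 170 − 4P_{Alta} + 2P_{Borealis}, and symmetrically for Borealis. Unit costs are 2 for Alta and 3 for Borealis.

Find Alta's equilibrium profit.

3091.36

Alta's profit: π = (P_{Alta} − 2)(170 − 4P_{Alta} + 2P_{Borealis}).
∂π/∂P_{Alta} = 178 − 8P_{Alta} + 2P_{Borealis} = 0 ⇒ P_{Alta} = 22.25 + 0.25P_{Borealis}.
Similarly P_{Borealis} = 22.75 + 0.25P_{Alta}.
Plugging P_{Borealis} into Alta's best response: P_{Alta} = 22.25 + 0.25(22.75 + 0.25P_{Alta}) ⇒ 0.9375P_{Alta} = 27.9375, so P_{Alta} = 29.8.
Then P_{Borealis} = 22.75 + 0.25·29.8 = 30.2.
q_{Alta} = 170 − 4·29.8 + 2·30.2 = 111.2.
Profit = (29.8 − 2)·111.2 = 3091.36.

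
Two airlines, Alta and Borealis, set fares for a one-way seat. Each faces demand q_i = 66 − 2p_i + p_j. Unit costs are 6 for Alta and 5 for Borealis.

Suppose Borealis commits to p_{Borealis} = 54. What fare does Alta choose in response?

33

Alta's profit: π = (p_{Alta} − 6)(66 − 2p_{Alta} + p_{Borealis}).
∂π/∂p_{Alta} = 78 − 4p_{Alta} + p_{Borealis} = 0 ⇒ p_{Alta} = 19.5 + 0.25p_{Borealis}.
At p_{Borealis} = 54: p_{Alta} = 19.5 + 0.25·54 = 33.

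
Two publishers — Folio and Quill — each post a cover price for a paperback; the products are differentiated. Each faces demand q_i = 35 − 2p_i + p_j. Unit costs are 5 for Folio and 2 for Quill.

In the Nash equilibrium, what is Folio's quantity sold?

Folio's profit: π = (p_{Folio} − 5)(35 − 2p_{Folio} + p_{Quill}).
∂π/∂p_{Folio} = 45 − 4p_{Folio} + p_{Quill} = 0 ⇒ p_{Folio} = 11.25 + 0.25p_{Quill}.
Similarly p_{Quill} = 9.75 + 0.25p_{Folio}.
Plugging p_{Quill} into Folio's best response: p_{Folio} = 11.25 + 0.25(9.75 + 0.25p_{Folio}) ⇒ 0.9375p_{Folio} = 13.6875, so p_{Folio} = 14.6.
Then p_{Quill} = 9.75 + 0.25·14.6 = 13.4.
q_{Folio} = 35 − 2·14.6 + 13.4 = 19.2.

19.2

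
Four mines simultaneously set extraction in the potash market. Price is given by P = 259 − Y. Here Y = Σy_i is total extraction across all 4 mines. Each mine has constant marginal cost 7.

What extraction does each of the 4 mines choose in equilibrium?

A representative mine's profit is π_i = y_i(259 − Y) − 7y_i, with Y = y_i + Σ_{j≠i} y_j.
First-order condition: 252 − 2y_i − Σ_{j≠i} y_j = 0.
In a symmetric equilibrium every mine chooses the same y, so Σ_{j≠i} y_j = 3y. The condition becomes 252 − 5y = 0, giving y = 252/5 = 50.4.

50.4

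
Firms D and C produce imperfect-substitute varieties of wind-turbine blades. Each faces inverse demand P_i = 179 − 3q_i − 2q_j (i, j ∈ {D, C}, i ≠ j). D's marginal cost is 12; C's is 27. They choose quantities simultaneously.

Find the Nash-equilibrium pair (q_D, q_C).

Firm D's profit: π = q_D(179 − 3q_D − 2q_C) − 12q_D.
∂π/∂q_D = 167 − 6q_D − 2q_C = 0 ⇒ q_D = 167/6 − (1/3)q_C.
Similarly q_C = 76/3 − (1/3)q_D.
Substituting the second reaction function into the first: q_D = 167/6 − (1/3)(76/3 − (1/3)q_D), which gives (8/9)q_D = 349/18 ⇒ q_D = 21.8125.
Then q_C = 76/3 − (1/3)·21.8125 = 18.0625.

21.8125, 18.0625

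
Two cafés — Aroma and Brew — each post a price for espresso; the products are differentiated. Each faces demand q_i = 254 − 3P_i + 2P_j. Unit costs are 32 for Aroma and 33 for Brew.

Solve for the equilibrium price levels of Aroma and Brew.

87.6875, 88.0625

Aroma's profit: π = (P_{Aroma} − 32)(254 − 3P_{Aroma} + 2P_{Brew}).
∂π/∂P_{Aroma} = 350 − 6P_{Aroma} + 2P_{Brew} = 0 ⇒ P_{Aroma} = 175/3 + (1/3)P_{Brew}.
Similarly P_{Brew} = 353/6 + (1/3)P_{Aroma}.
Solving the two reaction functions simultaneously: (1 − (1/3)(1/3))P_{Aroma} = 175/3 + (1/3)·(353/6), so (8/9)P_{Aroma} = 1403/18 and P_{Aroma} = 87.6875.
Then P_{Brew} = 353/6 + (1/3)·87.6875 = 88.0625.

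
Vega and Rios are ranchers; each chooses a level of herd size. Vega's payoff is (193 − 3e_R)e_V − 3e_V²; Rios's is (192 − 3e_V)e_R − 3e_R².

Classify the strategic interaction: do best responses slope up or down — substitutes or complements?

strategic substitutes

Expanding Vega's payoff: 193e_V − 3e_Re_V − 3e_V².
∂π/∂e_V = 193 − 3e_R − 6e_V = 0, so e_V = 193/6 − 0.5e_R.
The best-response slope de_V/de_R = −0.5 < 0: the reaction function is downward-sloping, so the choices are strategic substitutes.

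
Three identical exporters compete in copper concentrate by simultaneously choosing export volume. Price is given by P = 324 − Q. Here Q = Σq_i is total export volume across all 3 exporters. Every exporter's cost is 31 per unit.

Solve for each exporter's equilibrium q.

73.25

A representative exporter's profit is π_i = q_i(324 − Q) − 31q_i, with Q = q_i + Σ_{j≠i} q_j.
First-order condition: 293 − 2q_i − Σ_{j≠i} q_j = 0.
With identical exporters, set every q_j = q: then 293 − 2q − 2q = 0, i.e. q = 293/4 = 73.25.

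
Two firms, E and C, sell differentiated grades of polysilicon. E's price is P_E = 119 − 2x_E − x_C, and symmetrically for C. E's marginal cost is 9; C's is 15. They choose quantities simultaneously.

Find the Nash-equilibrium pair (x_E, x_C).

Firm E's profit: π = x_E(119 − 2x_E − x_C) − 9x_E.
∂π/∂x_E = 110 − 4x_E − x_C = 0 ⇒ x_E = 27.5 − 0.25x_C.
Similarly x_C = 26 − 0.25x_E.
Plugging x_C into E's best response: x_E = 27.5 − 0.25(26 − 0.25x_E) ⇒ 0.9375x_E = 21, so x_E = 22.4.
Then x_C = 26 − 0.25·22.4 = 20.4.

22.4, 20.4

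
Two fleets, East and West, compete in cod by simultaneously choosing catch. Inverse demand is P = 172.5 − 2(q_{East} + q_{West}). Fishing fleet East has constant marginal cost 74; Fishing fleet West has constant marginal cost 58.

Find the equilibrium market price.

101.5

Fishing fleet East's profit: π = q_{East}(172.5 − 2(q_{East} + q_{West})) − 74q_{East}.
∂π/∂q_{East} = 98.5 − 4q_{East} − 2q_{West} = 0, so q_{East} = 24.625 − 0.5q_{West}.
By the same steps for West: q_{West} = 28.625 − 0.5q_{East}.
Substituting the second reaction function into the first: q_{East} = 24.625 − 0.5(28.625 − 0.5q_{East}), which gives 0.75q_{East} = 10.3125 ⇒ q_{East} = 13.75.
Then q_{West} = 28.625 − 0.5·13.75 = 21.75.
Equilibrium price: P = 172.5 − 2·35.5 = 101.5.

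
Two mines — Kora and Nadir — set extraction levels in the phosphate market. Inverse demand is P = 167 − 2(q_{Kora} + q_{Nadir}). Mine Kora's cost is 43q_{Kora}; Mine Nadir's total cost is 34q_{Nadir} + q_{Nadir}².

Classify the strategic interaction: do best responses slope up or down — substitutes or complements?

Mine Kora's profit: π = q_{Kora}(167 − 2(q_{Kora} + q_{Nadir})) − 43q_{Kora}.
∂π/∂q_{Kora} = 124 − 4q_{Kora} − 2q_{Nadir} = 0, so q_{Kora} = 31 − 0.5q_{Nadir}.
The best-response slope dq_{Kora}/dq_{Nadir} = −0.5 < 0: the reaction function is downward-sloping, so the choices are strategic substitutes.

strategic substitutes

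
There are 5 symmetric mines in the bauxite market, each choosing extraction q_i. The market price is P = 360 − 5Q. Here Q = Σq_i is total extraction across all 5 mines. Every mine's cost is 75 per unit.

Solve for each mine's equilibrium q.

A representative mine's profit is π_i = q_i(360 − 5Q) − 75q_i, with Q = q_i + Σ_{j≠i} q_j.
First-order condition: 285 − 10q_i − 5Σ_{j≠i} q_j = 0.
With identical mines, set every q_j = q: then 285 − 10q − 20q = 0, i.e. q = 285/30 = 9.5.

9.5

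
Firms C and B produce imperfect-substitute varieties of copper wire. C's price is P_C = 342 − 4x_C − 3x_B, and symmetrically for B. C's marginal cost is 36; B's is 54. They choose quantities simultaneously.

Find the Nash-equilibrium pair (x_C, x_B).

Firm C's profit: π = x_C(342 − 4x_C − 3x_B) − 36x_C.
∂π/∂x_C = 306 − 8x_C − 3x_B = 0 ⇒ x_C = 38.25 − 0.375x_B.
Similarly x_B = 36 − 0.375x_C.
Solving the two reaction functions simultaneously: (1 − (−0.375)(−0.375))x_C = 38.25 − 0.375·36, so (55/64)x_C = 24.75 and x_C = 28.8.
Then x_B = 36 − 0.375·28.8 = 25.2.

28.8, 25.2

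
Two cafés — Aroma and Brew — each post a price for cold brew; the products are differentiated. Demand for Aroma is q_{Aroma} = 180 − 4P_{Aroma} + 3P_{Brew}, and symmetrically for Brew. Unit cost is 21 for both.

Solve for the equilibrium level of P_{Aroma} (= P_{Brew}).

Aroma's profit: π = (P_{Aroma} − 21)(180 − 4P_{Aroma} + 3P_{Brew}).
∂π/∂P_{Aroma} = 264 − 8P_{Aroma} + 3P_{Brew} = 0 ⇒ P_{Aroma} = 33 + 0.375P_{Brew}.
The game is symmetric, so in equilibrium P_{Brew} = P_{Aroma}: the reaction function gives 0.625P_{Aroma} = 33, hence P_{Aroma} = 52.8.

52.8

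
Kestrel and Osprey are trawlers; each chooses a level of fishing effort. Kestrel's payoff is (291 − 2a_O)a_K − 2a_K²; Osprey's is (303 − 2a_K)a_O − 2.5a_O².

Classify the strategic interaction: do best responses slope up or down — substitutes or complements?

strategic substitutes

Expanding Kestrel's payoff: 291a_K − 2a_Oa_K − 2a_K².
∂π/∂a_K = 291 − 2a_O − 4a_K = 0, so a_K = 72.75 − 0.5a_O.
The best-response slope da_K/da_O = −0.5 < 0: the reaction function is downward-sloping, so the choices are strategic substitutes.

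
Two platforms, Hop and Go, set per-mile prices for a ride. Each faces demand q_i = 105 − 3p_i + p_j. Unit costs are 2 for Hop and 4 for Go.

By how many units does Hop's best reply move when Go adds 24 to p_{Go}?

4

Hop's profit: π = (p_{Hop} − 2)(105 − 3p_{Hop} + p_{Go}).
∂π/∂p_{Hop} = 111 − 6p_{Hop} + p_{Go} = 0 ⇒ p_{Hop} = 18.5 + (1/6)p_{Go}.
The reaction-function slope is 1/6, so a 24-unit rise in p_{Go} moves p_{Hop} by 1/6 × 24 = 4. Hop's best response rises — the actions are strategic complements.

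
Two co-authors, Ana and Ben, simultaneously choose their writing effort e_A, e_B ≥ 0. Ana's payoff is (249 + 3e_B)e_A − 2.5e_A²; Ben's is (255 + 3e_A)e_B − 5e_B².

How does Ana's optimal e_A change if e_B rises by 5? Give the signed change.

3

Expanding Ana's payoff: 249e_A + 3e_Be_A − 2.5e_A².
∂π/∂e_A = 249 + 3e_B − 5e_A = 0, so e_A = 49.8 + 0.6e_B.
The reaction-function slope is 0.6, so a 5-unit rise in e_B moves e_A by 0.6 × 5 = 3. Ana's best response rises — the actions are strategic complements.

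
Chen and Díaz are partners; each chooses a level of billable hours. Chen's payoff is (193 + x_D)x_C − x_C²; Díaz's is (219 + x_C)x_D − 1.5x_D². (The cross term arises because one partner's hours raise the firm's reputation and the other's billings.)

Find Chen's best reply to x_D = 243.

Expanding Chen's payoff: 193x_C + x_Dx_C − x_C².
∂π/∂x_C = 193 + x_D − 2x_C = 0, so x_C = 96.5 + 0.5x_D.
At x_D = 243: x_C = 96.5 + 0.5·243 = 218.

218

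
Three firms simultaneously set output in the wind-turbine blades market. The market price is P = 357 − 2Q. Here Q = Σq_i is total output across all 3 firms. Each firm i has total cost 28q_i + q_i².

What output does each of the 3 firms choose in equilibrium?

A representative firm's profit is π_i = q_i(357 − 2Q) − 28q_i − q_i², with Q = q_i + Σ_{j≠i} q_j.
First-order condition: 329 − 6q_i − 2Σ_{j≠i} q_j = 0.
With identical firms, set every q_j = q: then 329 − 6q − 4q = 0, i.e. q = 329/10 = 32.9.

32.9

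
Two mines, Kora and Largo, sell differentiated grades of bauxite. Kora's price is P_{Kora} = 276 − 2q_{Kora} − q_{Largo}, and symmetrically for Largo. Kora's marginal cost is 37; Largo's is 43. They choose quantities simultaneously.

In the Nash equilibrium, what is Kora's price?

133.4

Mine Kora's profit: π = q_{Kora}(276 − 2q_{Kora} − q_{Largo}) − 37q_{Kora}.
∂π/∂q_{Kora} = 239 − 4q_{Kora} − q_{Largo} = 0 ⇒ q_{Kora} = 59.75 − 0.25q_{Largo}.
Similarly q_{Largo} = 58.25 − 0.25q_{Kora}.
Solving the two reaction functions simultaneously: (1 − (−0.25)(−0.25))q_{Kora} = 59.75 − 0.25·58.25, so 0.9375q_{Kora} = 45.1875 and q_{Kora} = 48.2.
Then q_{Largo} = 58.25 − 0.25·48.2 = 46.2.
P_{Kora} = 276 − 2·48.2 − 46.2 = 133.4.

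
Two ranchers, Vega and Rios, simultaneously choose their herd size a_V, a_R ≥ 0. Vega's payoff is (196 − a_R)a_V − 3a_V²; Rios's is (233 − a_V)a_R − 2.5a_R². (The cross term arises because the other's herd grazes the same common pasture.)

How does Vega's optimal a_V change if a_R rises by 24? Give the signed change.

-4

Expanding Vega's payoff: 196a_V − a_Ra_V − 3a_V².
∂π/∂a_V = 196 − a_R − 6a_V = 0, so a_V = 98/3 − (1/6)a_R.
The reaction-function slope is −1/6, so a 24-unit rise in a_R moves a_V by −1/6 × 24 = −4. Vega's best response falls — the actions are strategic substitutes.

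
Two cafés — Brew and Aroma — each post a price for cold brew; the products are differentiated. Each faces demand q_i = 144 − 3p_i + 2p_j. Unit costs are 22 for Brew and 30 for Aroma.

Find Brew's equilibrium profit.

3072

Brew's profit: π = (p_{Brew} − 22)(144 − 3p_{Brew} + 2p_{Aroma}).
∂π/∂p_{Brew} = 210 − 6p_{Brew} + 2p_{Aroma} = 0 ⇒ p_{Brew} = 35 + (1/3)p_{Aroma}.
Similarly p_{Aroma} = 39 + (1/3)p_{Brew}.
Plugging p_{Aroma} into Brew's best response: p_{Brew} = 35 + (1/3)(39 + (1/3)p_{Brew}) ⇒ (8/9)p_{Brew} = 48, so p_{Brew} = 54.
Then p_{Aroma} = 39 + (1/3)·54 = 57.
q_{Brew} = 144 − 3·54 + 2·57 = 96.
Profit = (54 − 22)·96 = 3072.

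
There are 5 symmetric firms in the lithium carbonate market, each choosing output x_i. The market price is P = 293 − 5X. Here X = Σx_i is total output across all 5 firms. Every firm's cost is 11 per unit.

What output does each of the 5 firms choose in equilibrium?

A representative firm's profit is π_i = x_i(293 − 5X) − 11x_i, with X = x_i + Σ_{j≠i} x_j.
First-order condition: 282 − 10x_i − 5Σ_{j≠i} x_j = 0.
Imposing symmetry (x_j = x for all j) turns Σ_{j≠i} x_j into 4x, so 282 = 30x and x = 9.4.

9.4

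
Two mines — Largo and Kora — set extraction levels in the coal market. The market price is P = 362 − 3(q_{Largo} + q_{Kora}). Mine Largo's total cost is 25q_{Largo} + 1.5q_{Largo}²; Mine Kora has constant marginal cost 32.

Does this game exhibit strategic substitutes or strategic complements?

strategic substitutes

Mine Largo's profit: π = q_{Largo}(362 − 3(q_{Largo} + q_{Kora})) − 25q_{Largo} − 1.5q_{Largo}².
∂π/∂q_{Largo} = 337 − 9q_{Largo} − 3q_{Kora} = 0, so q_{Largo} = 337/9 − (1/3)q_{Kora}.
The best-response slope dq_{Largo}/dq_{Kora} = −1/3 < 0: the reaction function is downward-sloping, so the choices are strategic substitutes.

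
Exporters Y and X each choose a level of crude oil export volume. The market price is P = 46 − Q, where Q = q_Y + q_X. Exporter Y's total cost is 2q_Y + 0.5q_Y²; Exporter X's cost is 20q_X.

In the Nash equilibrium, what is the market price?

Exporter Y's profit: π = q_Y(46 − (q_Y + q_X)) − 2q_Y − 0.5q_Y².
∂π/∂q_Y = 44 − 3q_Y − q_X = 0, so q_Y = 44/3 − (1/3)q_X.
For X: ∂π/∂q_X = 26 − 2q_X − q_Y = 0 ⇒ q_X = 13 − 0.5q_Y.
Substituting the second reaction function into the first: q_Y = 44/3 − (1/3)(13 − 0.5q_Y), which gives (5/6)q_Y = 31/3 ⇒ q_Y = 12.4.
Then q_X = 13 − 0.5·12.4 = 6.8.
Equilibrium price: P = 46 − 19.2 = 26.8.

26.8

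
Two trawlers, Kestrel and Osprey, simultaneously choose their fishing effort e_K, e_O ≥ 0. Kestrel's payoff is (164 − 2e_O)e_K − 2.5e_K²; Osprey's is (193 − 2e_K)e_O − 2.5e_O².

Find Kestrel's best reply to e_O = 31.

20.4

Expanding Kestrel's payoff: 164e_K − 2e_Oe_K − 2.5e_K².
∂π/∂e_K = 164 − 2e_O − 5e_K = 0, so e_K = 32.8 − 0.4e_O.
At e_O = 31: e_K = 32.8 − 0.4·31 = 20.4.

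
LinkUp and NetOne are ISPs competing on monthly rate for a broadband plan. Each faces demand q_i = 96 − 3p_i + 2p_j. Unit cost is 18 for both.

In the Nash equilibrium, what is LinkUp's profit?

LinkUp's profit: π = (p_{LinkUp} − 18)(96 − 3p_{LinkUp} + 2p_{NetOne}).
∂π/∂p_{LinkUp} = 150 − 6p_{LinkUp} + 2p_{NetOne} = 0 ⇒ p_{LinkUp} = 25 + (1/3)p_{NetOne}.
Setting p_{LinkUp} = p_{NetOne} in the reaction function: p_{LinkUp} = 25 + (1/3)p_{LinkUp}, so p_{LinkUp} = 25 / (2/3) = 37.5.
q_{LinkUp} = 96 − 3·37.5 + 2·37.5 = 58.5.
Profit = (37.5 − 18)·58.5 = 1140.75.

1140.75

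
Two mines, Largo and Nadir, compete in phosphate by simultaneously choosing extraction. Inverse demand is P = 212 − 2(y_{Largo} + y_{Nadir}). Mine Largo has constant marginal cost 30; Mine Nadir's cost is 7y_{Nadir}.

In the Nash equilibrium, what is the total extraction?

Mine Largo's profit: π = y_{Largo}(212 − 2(y_{Largo} + y_{Nadir})) − 30y_{Largo}.
∂π/∂y_{Largo} = 182 − 4y_{Largo} − 2y_{Nadir} = 0, so y_{Largo} = 45.5 − 0.5y_{Nadir}.
By the same steps for Nadir: y_{Nadir} = 51.25 − 0.5y_{Largo}.
Substituting the second reaction function into the first: y_{Largo} = 45.5 − 0.5(51.25 − 0.5y_{Largo}), which gives 0.75y_{Largo} = 19.875 ⇒ y_{Largo} = 26.5.
Then y_{Nadir} = 51.25 − 0.5·26.5 = 38.
Total extraction: 26.5 + 38 = 64.5.

64.5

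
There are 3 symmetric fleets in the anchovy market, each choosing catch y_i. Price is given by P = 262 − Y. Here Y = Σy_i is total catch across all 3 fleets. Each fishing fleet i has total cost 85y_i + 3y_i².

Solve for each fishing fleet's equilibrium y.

A representative fishing fleet's profit is π_i = y_i(262 − Y) − 85y_i − 3y_i², with Y = y_i + Σ_{j≠i} y_j.
First-order condition: 177 − 8y_i − Σ_{j≠i} y_j = 0.
With identical fishing fleets, set every y_j = y: then 177 − 8y − 2y = 0, i.e. y = 177/10 = 17.7.

17.7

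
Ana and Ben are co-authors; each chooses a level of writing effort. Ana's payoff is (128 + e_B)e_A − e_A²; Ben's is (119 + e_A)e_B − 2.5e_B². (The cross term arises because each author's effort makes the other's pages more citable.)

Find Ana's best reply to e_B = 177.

Expanding Ana's payoff: 128e_A + e_Be_A − e_A².
∂π/∂e_A = 128 + e_B − 2e_A = 0, so e_A = 64 + 0.5e_B.
At e_B = 177: e_A = 64 + 0.5·177 = 152.5.

152.5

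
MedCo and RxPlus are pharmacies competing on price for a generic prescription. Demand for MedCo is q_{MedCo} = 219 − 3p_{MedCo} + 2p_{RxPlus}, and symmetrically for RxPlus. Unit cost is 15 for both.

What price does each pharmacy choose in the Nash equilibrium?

MedCo's profit: π = (p_{MedCo} − 15)(219 − 3p_{MedCo} + 2p_{RxPlus}).
∂π/∂p_{MedCo} = 264 − 6p_{MedCo} + 2p_{RxPlus} = 0 ⇒ p_{MedCo} = 44 + (1/3)p_{RxPlus}.
By symmetry p_{RxPlus} = p_{MedCo}; substituting into the reaction function, (2/3)p_{MedCo} = 44 and p_{MedCo} = 66.

66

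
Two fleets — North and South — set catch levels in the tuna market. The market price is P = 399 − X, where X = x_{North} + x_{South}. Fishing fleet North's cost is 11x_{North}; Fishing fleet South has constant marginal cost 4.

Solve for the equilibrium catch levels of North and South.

Fishing fleet North's profit: π = x_{North}(399 − (x_{North} + x_{South})) − 11x_{North}.
∂π/∂x_{North} = 388 − 2x_{North} − x_{South} = 0, so x_{North} = 194 − 0.5x_{South}.
By the same steps for South: x_{South} = 197.5 − 0.5x_{North}.
Plugging x_{South} into North's best response: x_{North} = 194 − 0.5(197.5 − 0.5x_{North}) ⇒ 0.75x_{North} = 95.25, so x_{North} = 127.
Then x_{South} = 197.5 − 0.5·127 = 134.

127, 134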